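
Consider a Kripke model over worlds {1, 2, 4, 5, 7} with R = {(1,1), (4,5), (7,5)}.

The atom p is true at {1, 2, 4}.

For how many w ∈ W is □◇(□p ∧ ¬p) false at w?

1: successors {1}; ◇(□p ∧ ¬p) there: 1:F. ✗
2: no successors, so □◇(□p ∧ ¬p) holds vacuously. ✓
4: successors {5}; ◇(□p ∧ ¬p) there: 5:F. ✗
5: no successors, so □◇(□p ∧ ¬p) holds vacuously. ✓
7: successors {5}; ◇(□p ∧ ¬p) there: 5:F. ✗
Satisfying worlds: {2, 5}.
So □◇(□p ∧ ¬p) fails at the other 3 worlds.

3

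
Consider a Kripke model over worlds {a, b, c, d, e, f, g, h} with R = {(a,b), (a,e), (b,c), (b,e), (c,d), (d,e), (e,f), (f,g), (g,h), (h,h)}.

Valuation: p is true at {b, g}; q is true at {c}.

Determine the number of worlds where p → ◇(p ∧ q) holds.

6

a: p is F, ◇(p ∧ q) is F. ✓
b: p is T, ◇(p ∧ q) is F. ✗
c: p is F, ◇(p ∧ q) is F. ✓
d: p is F, ◇(p ∧ q) is F. ✓
e: p is F, ◇(p ∧ q) is F. ✓
f: p is F, ◇(p ∧ q) is F. ✓
g: p is T, ◇(p ∧ q) is F. ✗
h: p is F, ◇(p ∧ q) is F. ✓
Satisfying worlds: {a, c, d, e, f, h}.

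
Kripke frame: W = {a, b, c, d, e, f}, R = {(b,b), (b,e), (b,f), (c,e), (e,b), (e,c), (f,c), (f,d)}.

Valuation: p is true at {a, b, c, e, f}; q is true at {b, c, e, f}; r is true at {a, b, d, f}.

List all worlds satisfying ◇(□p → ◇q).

a: no successors, so ◇(□p → ◇q) fails. ✗
b: successors {b, e, f}; □p → ◇q there: b:T, e:T, f:T. ✓
c: successors {e}; □p → ◇q there: e:T. ✓
d: no successors, so ◇(□p → ◇q) fails. ✗
e: successors {b, c}; □p → ◇q there: b:T, c:T. ✓
f: successors {c, d}; □p → ◇q there: c:T, d:F. ✓

{b, c, e, f}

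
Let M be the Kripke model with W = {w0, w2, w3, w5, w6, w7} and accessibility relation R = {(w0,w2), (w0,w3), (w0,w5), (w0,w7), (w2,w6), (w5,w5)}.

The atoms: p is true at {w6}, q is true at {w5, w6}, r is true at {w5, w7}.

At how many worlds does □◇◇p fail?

w0: successors {w2, w3, w5, w7}; ◇◇p there: w2:F, w3:F, w5:F, w7:F. ✗
w2: successors {w6}; ◇◇p there: w6:F. ✗
w3: no successors, so □◇◇p holds vacuously. ✓
w5: successors {w5}; ◇◇p there: w5:F. ✗
w6: no successors, so □◇◇p holds vacuously. ✓
w7: no successors, so □◇◇p holds vacuously. ✓
Satisfying worlds: {w3, w6, w7}.
So □◇◇p fails at the other 3 worlds.

3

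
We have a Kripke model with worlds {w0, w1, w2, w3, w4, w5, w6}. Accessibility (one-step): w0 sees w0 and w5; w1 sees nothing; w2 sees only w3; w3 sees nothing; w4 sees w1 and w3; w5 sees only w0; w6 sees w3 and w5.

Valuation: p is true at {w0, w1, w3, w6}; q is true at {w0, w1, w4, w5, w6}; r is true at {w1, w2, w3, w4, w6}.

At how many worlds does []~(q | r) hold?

w0: successors {w0, w5}; ~(q | r) there: w0:F, w5:F. ✗
w1: no successors, so []~(q | r) holds vacuously. ✓
w2: successors {w3}; ~(q | r) there: w3:F. ✗
w3: no successors, so []~(q | r) holds vacuously. ✓
w4: successors {w1, w3}; ~(q | r) there: w1:F, w3:F. ✗
w5: successors {w0}; ~(q | r) there: w0:F. ✗
w6: successors {w3, w5}; ~(q | r) there: w3:F, w5:F. ✗
Satisfying worlds: {w1, w3}.

2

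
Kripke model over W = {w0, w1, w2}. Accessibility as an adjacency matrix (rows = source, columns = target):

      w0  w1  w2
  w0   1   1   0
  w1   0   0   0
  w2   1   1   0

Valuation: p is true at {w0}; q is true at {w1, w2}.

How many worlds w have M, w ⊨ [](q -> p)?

1

w0: successors {w0, w1}; q -> p there: w0:T, w1:F. ✗
w1: no successors, so [](q -> p) holds vacuously. ✓
w2: successors {w0, w1}; q -> p there: w0:T, w1:F. ✗
Satisfying worlds: {w1}.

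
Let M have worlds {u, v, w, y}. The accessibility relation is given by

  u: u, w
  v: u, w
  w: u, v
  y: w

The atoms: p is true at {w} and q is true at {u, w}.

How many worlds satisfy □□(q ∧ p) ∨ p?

u: □□(q ∧ p) is F, p is F. ✗
v: □□(q ∧ p) is F, p is F. ✗
w: □□(q ∧ p) is F, p is T. ✓
y: □□(q ∧ p) is F, p is F. ✗
Satisfying worlds: {w}.

1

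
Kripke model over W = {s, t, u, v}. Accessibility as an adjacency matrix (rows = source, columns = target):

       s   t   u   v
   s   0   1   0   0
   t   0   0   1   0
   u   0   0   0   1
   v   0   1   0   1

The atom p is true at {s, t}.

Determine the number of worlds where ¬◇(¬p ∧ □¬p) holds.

s: ◇(¬p ∧ □¬p) is F. ✓
t: ◇(¬p ∧ □¬p) is T. ✗
u: ◇(¬p ∧ □¬p) is F. ✓
v: ◇(¬p ∧ □¬p) is F. ✓
Satisfying worlds: {s, u, v}.

3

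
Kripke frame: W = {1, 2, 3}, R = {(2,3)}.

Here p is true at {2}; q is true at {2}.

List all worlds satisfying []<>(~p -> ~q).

{1, 3}

1: no successors, so []<>(~p -> ~q) holds vacuously. ✓
2: successors {3}; <>(~p -> ~q) there: 3:F. ✗
3: no successors, so []<>(~p -> ~q) holds vacuously. ✓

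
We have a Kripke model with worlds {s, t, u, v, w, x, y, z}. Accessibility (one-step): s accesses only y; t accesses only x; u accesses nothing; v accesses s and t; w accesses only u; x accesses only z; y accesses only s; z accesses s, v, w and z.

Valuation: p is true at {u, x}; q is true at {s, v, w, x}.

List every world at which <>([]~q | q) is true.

s: successors {y}; []~q | q there: y:F. ✗
t: successors {x}; []~q | q there: x:T. ✓
u: no successors, so <>([]~q | q) fails. ✗
v: successors {s, t}; []~q | q there: s:T, t:F. ✓
w: successors {u}; []~q | q there: u:T. ✓
x: successors {z}; []~q | q there: z:F. ✗
y: successors {s}; []~q | q there: s:T. ✓
z: successors {s, v, w, z}; []~q | q there: s:T, v:T, w:T, z:F. ✓

{t, v, w, y, z}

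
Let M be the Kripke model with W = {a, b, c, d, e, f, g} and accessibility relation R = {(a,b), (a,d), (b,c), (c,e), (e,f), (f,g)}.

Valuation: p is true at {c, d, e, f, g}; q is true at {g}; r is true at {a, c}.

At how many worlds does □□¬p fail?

a: successors {b, d}; □¬p there: b:F, d:T. ✗
b: successors {c}; □¬p there: c:F. ✗
c: successors {e}; □¬p there: e:F. ✗
d: no successors, so □□¬p holds vacuously. ✓
e: successors {f}; □¬p there: f:F. ✗
f: successors {g}; □¬p there: g:T. ✓
g: no successors, so □□¬p holds vacuously. ✓
Satisfying worlds: {d, f, g}.
So □□¬p fails at the other 4 worlds.

4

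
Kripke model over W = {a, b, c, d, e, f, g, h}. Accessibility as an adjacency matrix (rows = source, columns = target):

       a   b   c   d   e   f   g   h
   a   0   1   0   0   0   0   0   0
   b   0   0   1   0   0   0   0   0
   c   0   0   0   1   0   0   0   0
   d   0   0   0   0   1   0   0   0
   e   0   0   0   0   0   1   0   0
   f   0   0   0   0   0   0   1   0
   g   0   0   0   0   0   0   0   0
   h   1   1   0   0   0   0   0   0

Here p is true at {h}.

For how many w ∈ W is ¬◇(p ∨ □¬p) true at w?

a: ◇(p ∨ □¬p) is T. ✗
b: ◇(p ∨ □¬p) is T. ✗
c: ◇(p ∨ □¬p) is T. ✗
d: ◇(p ∨ □¬p) is T. ✗
e: ◇(p ∨ □¬p) is T. ✗
f: ◇(p ∨ □¬p) is T. ✗
g: ◇(p ∨ □¬p) is F. ✓
h: ◇(p ∨ □¬p) is T. ✗
Satisfying worlds: {g}.

1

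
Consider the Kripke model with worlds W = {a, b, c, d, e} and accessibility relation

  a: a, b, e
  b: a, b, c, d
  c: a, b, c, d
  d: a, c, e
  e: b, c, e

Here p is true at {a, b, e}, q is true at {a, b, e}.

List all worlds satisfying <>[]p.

{a, b, c, d}

a: successors {a, b, e}; []p there: a:T, b:F, e:F. ✓
b: successors {a, b, c, d}; []p there: a:T, b:F, c:F, d:F. ✓
c: successors {a, b, c, d}; []p there: a:T, b:F, c:F, d:F. ✓
d: successors {a, c, e}; []p there: a:T, c:F, e:F. ✓
e: successors {b, c, e}; []p there: b:F, c:F, e:F. ✗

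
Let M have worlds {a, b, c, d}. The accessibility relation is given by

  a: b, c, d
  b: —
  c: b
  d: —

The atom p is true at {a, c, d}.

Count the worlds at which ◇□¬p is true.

2

a: successors {b, c, d}; □¬p there: b:T, c:T, d:T. ✓
b: no successors, so ◇□¬p fails. ✗
c: successors {b}; □¬p there: b:T. ✓
d: no successors, so ◇□¬p fails. ✗
Satisfying worlds: {a, c}.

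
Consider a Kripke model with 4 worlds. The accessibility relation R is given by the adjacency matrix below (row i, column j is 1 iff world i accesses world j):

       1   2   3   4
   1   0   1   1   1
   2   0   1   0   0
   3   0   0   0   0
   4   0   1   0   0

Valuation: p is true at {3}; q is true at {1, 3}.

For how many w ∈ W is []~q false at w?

1: successors {2, 3, 4}; ~q there: 2:T, 3:F, 4:T. ✗
2: successors {2}; ~q there: 2:T. ✓
3: no successors, so []~q holds vacuously. ✓
4: successors {2}; ~q there: 2:T. ✓
Satisfying worlds: {2, 3, 4}.
So []~q fails at the other 1 world.

1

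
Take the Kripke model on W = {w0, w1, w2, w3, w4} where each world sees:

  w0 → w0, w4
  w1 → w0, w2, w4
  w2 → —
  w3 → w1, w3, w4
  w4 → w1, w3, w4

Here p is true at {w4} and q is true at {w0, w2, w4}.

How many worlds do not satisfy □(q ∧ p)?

w0: successors {w0, w4}; q ∧ p there: w0:F, w4:T. ✗
w1: successors {w0, w2, w4}; q ∧ p there: w0:F, w2:F, w4:T. ✗
w2: no successors, so □(q ∧ p) holds vacuously. ✓
w3: successors {w1, w3, w4}; q ∧ p there: w1:F, w3:F, w4:T. ✗
w4: successors {w1, w3, w4}; q ∧ p there: w1:F, w3:F, w4:T. ✗
Satisfying worlds: {w2}.
So □(q ∧ p) fails at the other 4 worlds.

4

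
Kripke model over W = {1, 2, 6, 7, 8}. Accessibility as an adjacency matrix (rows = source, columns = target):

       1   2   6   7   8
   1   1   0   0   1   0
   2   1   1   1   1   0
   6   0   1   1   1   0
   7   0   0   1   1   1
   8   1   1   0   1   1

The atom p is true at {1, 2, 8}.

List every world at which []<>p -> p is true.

1: []<>p is T, p is T. ✓
2: []<>p is T, p is T. ✓
6: []<>p is T, p is F. ✗
7: []<>p is T, p is F. ✗
8: []<>p is T, p is T. ✓

{1, 2, 8}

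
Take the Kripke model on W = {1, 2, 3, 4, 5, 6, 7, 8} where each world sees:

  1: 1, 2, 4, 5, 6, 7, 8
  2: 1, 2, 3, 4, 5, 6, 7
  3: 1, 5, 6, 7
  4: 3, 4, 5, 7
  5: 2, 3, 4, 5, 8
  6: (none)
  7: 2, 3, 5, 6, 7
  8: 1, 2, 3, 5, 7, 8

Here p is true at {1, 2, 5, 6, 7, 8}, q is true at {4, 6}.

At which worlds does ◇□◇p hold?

{1, 2, 3, 4, 5, 7, 8}

1: successors {1, 2, 4, 5, 6, 7, 8}; □◇p there: 1:F, 2:F, 4:T, 5:T, 6:T, 7:F, 8:T. ✓
2: successors {1, 2, 3, 4, 5, 6, 7}; □◇p there: 1:F, 2:F, 3:F, 4:T, 5:T, 6:T, 7:F. ✓
3: successors {1, 5, 6, 7}; □◇p there: 1:F, 5:T, 6:T, 7:F. ✓
4: successors {3, 4, 5, 7}; □◇p there: 3:F, 4:T, 5:T, 7:F. ✓
5: successors {2, 3, 4, 5, 8}; □◇p there: 2:F, 3:F, 4:T, 5:T, 8:T. ✓
6: no successors, so ◇□◇p fails. ✗
7: successors {2, 3, 5, 6, 7}; □◇p there: 2:F, 3:F, 5:T, 6:T, 7:F. ✓
8: successors {1, 2, 3, 5, 7, 8}; □◇p there: 1:F, 2:F, 3:F, 5:T, 7:F, 8:T. ✓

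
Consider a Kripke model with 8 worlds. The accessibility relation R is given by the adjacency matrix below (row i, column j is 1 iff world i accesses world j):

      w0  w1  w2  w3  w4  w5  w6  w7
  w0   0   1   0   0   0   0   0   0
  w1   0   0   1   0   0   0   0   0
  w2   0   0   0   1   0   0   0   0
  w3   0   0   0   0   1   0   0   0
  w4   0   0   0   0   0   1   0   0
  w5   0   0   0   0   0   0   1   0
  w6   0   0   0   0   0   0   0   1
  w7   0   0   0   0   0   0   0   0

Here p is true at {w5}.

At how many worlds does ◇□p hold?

w0: successors {w1}; □p there: w1:F. ✗
w1: successors {w2}; □p there: w2:F. ✗
w2: successors {w3}; □p there: w3:F. ✗
w3: successors {w4}; □p there: w4:T. ✓
w4: successors {w5}; □p there: w5:F. ✗
w5: successors {w6}; □p there: w6:F. ✗
w6: successors {w7}; □p there: w7:T. ✓
w7: no successors, so ◇□p fails. ✗
Satisfying worlds: {w3, w6}.

2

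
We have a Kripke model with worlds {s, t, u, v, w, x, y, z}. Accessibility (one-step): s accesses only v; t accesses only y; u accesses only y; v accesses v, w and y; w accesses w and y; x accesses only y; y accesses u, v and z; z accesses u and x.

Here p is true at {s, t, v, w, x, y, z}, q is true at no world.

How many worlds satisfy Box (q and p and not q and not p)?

s: successors {v}; q and p and not q and not p there: v:F. ✗
t: successors {y}; q and p and not q and not p there: y:F. ✗
u: successors {y}; q and p and not q and not p there: y:F. ✗
v: successors {v, w, y}; q and p and not q and not p there: v:F, w:F, y:F. ✗
w: successors {w, y}; q and p and not q and not p there: w:F, y:F. ✗
x: successors {y}; q and p and not q and not p there: y:F. ✗
y: successors {u, v, z}; q and p and not q and not p there: u:F, v:F, z:F. ✗
z: successors {u, x}; q and p and not q and not p there: u:F, x:F. ✗
Satisfying worlds: ∅.

0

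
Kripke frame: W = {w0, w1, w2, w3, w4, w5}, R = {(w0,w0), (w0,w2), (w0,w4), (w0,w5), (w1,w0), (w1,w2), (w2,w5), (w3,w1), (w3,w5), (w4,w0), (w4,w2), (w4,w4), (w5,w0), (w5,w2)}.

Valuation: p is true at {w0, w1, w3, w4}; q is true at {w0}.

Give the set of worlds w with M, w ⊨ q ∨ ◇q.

w0: q is T, ◇q is T. ✓
w1: q is F, ◇q is T. ✓
w2: q is F, ◇q is F. ✗
w3: q is F, ◇q is F. ✗
w4: q is F, ◇q is T. ✓
w5: q is F, ◇q is T. ✓

{w0, w1, w4, w5}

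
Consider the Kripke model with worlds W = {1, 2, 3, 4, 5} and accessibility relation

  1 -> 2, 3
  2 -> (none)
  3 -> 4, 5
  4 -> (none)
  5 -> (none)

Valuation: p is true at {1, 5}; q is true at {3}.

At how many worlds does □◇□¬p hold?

3

1: successors {2, 3}; ◇□¬p there: 2:F, 3:T. ✗
2: no successors, so □◇□¬p holds vacuously. ✓
3: successors {4, 5}; ◇□¬p there: 4:F, 5:F. ✗
4: no successors, so □◇□¬p holds vacuously. ✓
5: no successors, so □◇□¬p holds vacuously. ✓
Satisfying worlds: {2, 4, 5}.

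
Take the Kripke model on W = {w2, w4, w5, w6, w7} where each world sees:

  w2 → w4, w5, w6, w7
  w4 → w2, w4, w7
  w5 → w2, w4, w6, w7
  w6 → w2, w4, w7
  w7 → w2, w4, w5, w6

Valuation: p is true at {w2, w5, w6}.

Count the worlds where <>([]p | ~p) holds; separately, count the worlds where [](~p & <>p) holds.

5 and 0

For <>([]p | ~p):
w2: successors {w4, w5, w6, w7}; []p | ~p there: w4:T, w5:F, w6:F, w7:T. ✓
w4: successors {w2, w4, w7}; []p | ~p there: w2:F, w4:T, w7:T. ✓
w5: successors {w2, w4, w6, w7}; []p | ~p there: w2:F, w4:T, w6:F, w7:T. ✓
w6: successors {w2, w4, w7}; []p | ~p there: w2:F, w4:T, w7:T. ✓
w7: successors {w2, w4, w5, w6}; []p | ~p there: w2:F, w4:T, w5:F, w6:F. ✓
— 5 worlds.
For [](~p & <>p):
w2: successors {w4, w5, w6, w7}; ~p & <>p there: w4:T, w5:F, w6:F, w7:T. ✗
w4: successors {w2, w4, w7}; ~p & <>p there: w2:F, w4:T, w7:T. ✗
w5: successors {w2, w4, w6, w7}; ~p & <>p there: w2:F, w4:T, w6:F, w7:T. ✗
w6: successors {w2, w4, w7}; ~p & <>p there: w2:F, w4:T, w7:T. ✗
w7: successors {w2, w4, w5, w6}; ~p & <>p there: w2:F, w4:T, w5:F, w6:F. ✗
— 0 worlds.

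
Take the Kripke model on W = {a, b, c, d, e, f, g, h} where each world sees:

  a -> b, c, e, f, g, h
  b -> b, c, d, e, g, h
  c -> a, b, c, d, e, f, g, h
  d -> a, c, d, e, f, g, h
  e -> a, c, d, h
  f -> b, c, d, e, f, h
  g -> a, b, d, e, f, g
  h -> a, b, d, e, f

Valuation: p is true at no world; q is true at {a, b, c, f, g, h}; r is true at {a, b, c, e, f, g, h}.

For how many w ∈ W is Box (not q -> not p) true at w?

8

a: successors {b, c, e, f, g, h}; not q -> not p there: b:T, c:T, e:T, f:T, g:T, h:T. ✓
b: successors {b, c, d, e, g, h}; not q -> not p there: b:T, c:T, d:T, e:T, g:T, h:T. ✓
c: successors {a, b, c, d, e, f, g, h}; not q -> not p there: a:T, b:T, c:T, d:T, e:T, f:T, g:T, h:T. ✓
d: successors {a, c, d, e, f, g, h}; not q -> not p there: a:T, c:T, d:T, e:T, f:T, g:T, h:T. ✓
e: successors {a, c, d, h}; not q -> not p there: a:T, c:T, d:T, h:T. ✓
f: successors {b, c, d, e, f, h}; not q -> not p there: b:T, c:T, d:T, e:T, f:T, h:T. ✓
g: successors {a, b, d, e, f, g}; not q -> not p there: a:T, b:T, d:T, e:T, f:T, g:T. ✓
h: successors {a, b, d, e, f}; not q -> not p there: a:T, b:T, d:T, e:T, f:T. ✓
Satisfying worlds: {a, b, c, d, e, f, g, h}.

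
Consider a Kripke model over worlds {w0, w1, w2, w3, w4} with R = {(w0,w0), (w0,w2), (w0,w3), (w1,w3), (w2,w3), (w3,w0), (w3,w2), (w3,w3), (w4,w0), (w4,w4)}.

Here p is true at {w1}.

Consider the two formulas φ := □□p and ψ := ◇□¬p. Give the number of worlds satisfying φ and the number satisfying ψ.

0 and 5

For □□p:
w0: successors {w0, w2, w3}; □p there: w0:F, w2:F, w3:F. ✗
w1: successors {w3}; □p there: w3:F. ✗
w2: successors {w3}; □p there: w3:F. ✗
w3: successors {w0, w2, w3}; □p there: w0:F, w2:F, w3:F. ✗
w4: successors {w0, w4}; □p there: w0:F, w4:F. ✗
— 0 worlds.
For ◇□¬p:
w0: successors {w0, w2, w3}; □¬p there: w0:T, w2:T, w3:T. ✓
w1: successors {w3}; □¬p there: w3:T. ✓
w2: successors {w3}; □¬p there: w3:T. ✓
w3: successors {w0, w2, w3}; □¬p there: w0:T, w2:T, w3:T. ✓
w4: successors {w0, w4}; □¬p there: w0:T, w4:T. ✓
— 5 worlds.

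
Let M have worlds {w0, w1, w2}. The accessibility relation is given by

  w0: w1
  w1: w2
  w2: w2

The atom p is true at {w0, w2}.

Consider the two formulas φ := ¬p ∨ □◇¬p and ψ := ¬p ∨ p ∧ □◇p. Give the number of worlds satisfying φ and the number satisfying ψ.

For ¬p ∨ □◇¬p:
w0: ¬p is F, □◇¬p is F. ✗
w1: ¬p is T, □◇¬p is F. ✓
w2: ¬p is F, □◇¬p is F. ✗
— 1 world.
For ¬p ∨ p ∧ □◇p:
w0: ¬p is F, p ∧ □◇p is T. ✓
w1: ¬p is T, p ∧ □◇p is F. ✓
w2: ¬p is F, p ∧ □◇p is T. ✓
— 3 worlds.

1 and 3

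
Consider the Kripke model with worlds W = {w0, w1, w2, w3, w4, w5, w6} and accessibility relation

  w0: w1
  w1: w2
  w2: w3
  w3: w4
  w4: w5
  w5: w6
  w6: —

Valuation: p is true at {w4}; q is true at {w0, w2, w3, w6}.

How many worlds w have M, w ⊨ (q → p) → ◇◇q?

w0: q → p is F, ◇◇q is T. ✓
w1: q → p is T, ◇◇q is T. ✓
w2: q → p is F, ◇◇q is F. ✓
w3: q → p is F, ◇◇q is F. ✓
w4: q → p is T, ◇◇q is T. ✓
w5: q → p is T, ◇◇q is F. ✗
w6: q → p is F, ◇◇q is F. ✓
Satisfying worlds: {w0, w1, w2, w3, w4, w6}.

6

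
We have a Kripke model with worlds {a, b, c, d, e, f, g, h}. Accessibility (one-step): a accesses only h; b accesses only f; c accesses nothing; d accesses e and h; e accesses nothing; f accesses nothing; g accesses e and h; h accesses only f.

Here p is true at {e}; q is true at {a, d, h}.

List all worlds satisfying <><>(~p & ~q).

{a, d, g}

a: successors {h}; <>(~p & ~q) there: h:T. ✓
b: successors {f}; <>(~p & ~q) there: f:F. ✗
c: no successors, so <><>(~p & ~q) fails. ✗
d: successors {e, h}; <>(~p & ~q) there: e:F, h:T. ✓
e: no successors, so <><>(~p & ~q) fails. ✗
f: no successors, so <><>(~p & ~q) fails. ✗
g: successors {e, h}; <>(~p & ~q) there: e:F, h:T. ✓
h: successors {f}; <>(~p & ~q) there: f:F. ✗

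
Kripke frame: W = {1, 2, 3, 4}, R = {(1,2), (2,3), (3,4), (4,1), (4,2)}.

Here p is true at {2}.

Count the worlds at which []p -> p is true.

3

1: []p is T, p is F. ✗
2: []p is F, p is T. ✓
3: []p is F, p is F. ✓
4: []p is F, p is F. ✓
Satisfying worlds: {2, 3, 4}.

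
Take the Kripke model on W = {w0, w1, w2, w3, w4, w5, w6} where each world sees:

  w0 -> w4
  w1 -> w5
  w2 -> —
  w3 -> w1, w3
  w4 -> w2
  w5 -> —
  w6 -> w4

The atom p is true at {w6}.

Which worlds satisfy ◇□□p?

{w0, w1, w3, w4, w6}

w0: successors {w4}; □□p there: w4:T. ✓
w1: successors {w5}; □□p there: w5:T. ✓
w2: no successors, so ◇□□p fails. ✗
w3: successors {w1, w3}; □□p there: w1:T, w3:F. ✓
w4: successors {w2}; □□p there: w2:T. ✓
w5: no successors, so ◇□□p fails. ✗
w6: successors {w4}; □□p there: w4:T. ✓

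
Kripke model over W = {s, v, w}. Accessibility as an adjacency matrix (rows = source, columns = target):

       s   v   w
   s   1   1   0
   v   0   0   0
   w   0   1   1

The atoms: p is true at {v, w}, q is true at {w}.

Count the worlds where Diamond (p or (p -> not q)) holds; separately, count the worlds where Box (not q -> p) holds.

For Diamond (p or (p -> not q)):
s: successors {s, v}; p or (p -> not q) there: s:T, v:T. ✓
v: no successors, so Diamond (p or (p -> not q)) fails. ✗
w: successors {v, w}; p or (p -> not q) there: v:T, w:T. ✓
— 2 worlds.
For Box (not q -> p):
s: successors {s, v}; not q -> p there: s:F, v:T. ✗
v: no successors, so Box (not q -> p) holds vacuously. ✓
w: successors {v, w}; not q -> p there: v:T, w:T. ✓
— 2 worlds.

2 and 2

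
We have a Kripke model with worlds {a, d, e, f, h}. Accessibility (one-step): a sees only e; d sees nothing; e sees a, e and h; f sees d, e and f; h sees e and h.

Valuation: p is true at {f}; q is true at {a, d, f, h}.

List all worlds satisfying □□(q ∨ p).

{d}

a: successors {e}; □(q ∨ p) there: e:F. ✗
d: no successors, so □□(q ∨ p) holds vacuously. ✓
e: successors {a, e, h}; □(q ∨ p) there: a:F, e:F, h:F. ✗
f: successors {d, e, f}; □(q ∨ p) there: d:T, e:F, f:F. ✗
h: successors {e, h}; □(q ∨ p) there: e:F, h:F. ✗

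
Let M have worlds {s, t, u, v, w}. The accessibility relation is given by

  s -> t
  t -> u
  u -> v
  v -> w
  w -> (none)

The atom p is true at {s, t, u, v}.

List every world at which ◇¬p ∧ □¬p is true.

s: ◇¬p is F, □¬p is F. ✗
t: ◇¬p is F, □¬p is F. ✗
u: ◇¬p is F, □¬p is F. ✗
v: ◇¬p is T, □¬p is T. ✓
w: ◇¬p is F, □¬p is T. ✗

{v}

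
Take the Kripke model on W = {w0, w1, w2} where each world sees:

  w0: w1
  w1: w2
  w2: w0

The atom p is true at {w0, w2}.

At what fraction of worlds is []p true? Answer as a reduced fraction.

2/3

w0: successors {w1}; p there: w1:F. ✗
w1: successors {w2}; p there: w2:T. ✓
w2: successors {w0}; p there: w0:T. ✓
That's 2 of 3 worlds, so 2/3.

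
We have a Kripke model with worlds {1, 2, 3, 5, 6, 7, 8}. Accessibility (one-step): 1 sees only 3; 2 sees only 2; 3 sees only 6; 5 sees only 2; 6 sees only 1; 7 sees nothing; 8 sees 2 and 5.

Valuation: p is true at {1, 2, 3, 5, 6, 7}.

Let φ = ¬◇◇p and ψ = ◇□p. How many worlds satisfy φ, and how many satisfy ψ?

For ¬◇◇p:
1: ◇◇p is T. ✗
2: ◇◇p is T. ✗
3: ◇◇p is T. ✗
5: ◇◇p is T. ✗
6: ◇◇p is T. ✗
7: ◇◇p is F. ✓
8: ◇◇p is T. ✗
— 1 world.
For ◇□p:
1: successors {3}; □p there: 3:T. ✓
2: successors {2}; □p there: 2:T. ✓
3: successors {6}; □p there: 6:T. ✓
5: successors {2}; □p there: 2:T. ✓
6: successors {1}; □p there: 1:T. ✓
7: no successors, so ◇□p fails. ✗
8: successors {2, 5}; □p there: 2:T, 5:T. ✓
— 6 worlds.

1 and 6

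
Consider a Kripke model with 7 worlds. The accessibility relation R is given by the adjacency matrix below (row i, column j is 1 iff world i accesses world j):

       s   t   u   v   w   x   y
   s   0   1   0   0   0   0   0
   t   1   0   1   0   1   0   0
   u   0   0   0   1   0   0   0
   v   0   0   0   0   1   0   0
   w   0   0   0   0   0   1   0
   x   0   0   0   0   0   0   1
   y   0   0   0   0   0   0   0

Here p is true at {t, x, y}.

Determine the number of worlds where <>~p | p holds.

s: <>~p is F, p is F. ✗
t: <>~p is T, p is T. ✓
u: <>~p is T, p is F. ✓
v: <>~p is T, p is F. ✓
w: <>~p is F, p is F. ✗
x: <>~p is F, p is T. ✓
y: <>~p is F, p is T. ✓
Satisfying worlds: {t, u, v, x, y}.

5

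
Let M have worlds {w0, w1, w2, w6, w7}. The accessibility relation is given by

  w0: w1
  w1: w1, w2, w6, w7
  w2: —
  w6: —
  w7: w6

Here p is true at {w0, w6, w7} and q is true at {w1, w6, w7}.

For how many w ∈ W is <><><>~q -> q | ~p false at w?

1

w0: <><><>~q is T, q | ~p is F. ✗
w1: <><><>~q is T, q | ~p is T. ✓
w2: <><><>~q is F, q | ~p is T. ✓
w6: <><><>~q is F, q | ~p is T. ✓
w7: <><><>~q is F, q | ~p is T. ✓
Satisfying worlds: {w1, w2, w6, w7}.
So <><><>~q -> q | ~p fails at the other 1 world.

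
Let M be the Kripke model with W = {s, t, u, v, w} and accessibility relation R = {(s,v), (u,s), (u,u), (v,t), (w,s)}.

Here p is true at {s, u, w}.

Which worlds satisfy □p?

{t, u, w}

s: successors {v}; p there: v:F. ✗
t: no successors, so □p holds vacuously. ✓
u: successors {s, u}; p there: s:T, u:T. ✓
v: successors {t}; p there: t:F. ✗
w: successors {s}; p there: s:T. ✓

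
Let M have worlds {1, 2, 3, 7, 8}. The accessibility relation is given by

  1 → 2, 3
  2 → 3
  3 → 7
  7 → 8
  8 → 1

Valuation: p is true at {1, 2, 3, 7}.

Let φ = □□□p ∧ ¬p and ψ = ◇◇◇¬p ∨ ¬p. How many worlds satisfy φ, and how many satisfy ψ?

For □□□p ∧ ¬p:
1: □□□p is F, ¬p is F. ✗
2: □□□p is F, ¬p is F. ✗
3: □□□p is T, ¬p is F. ✗
7: □□□p is T, ¬p is F. ✗
8: □□□p is T, ¬p is T. ✓
— 1 world.
For ◇◇◇¬p ∨ ¬p:
1: ◇◇◇¬p is T, ¬p is F. ✓
2: ◇◇◇¬p is T, ¬p is F. ✓
3: ◇◇◇¬p is F, ¬p is F. ✗
7: ◇◇◇¬p is F, ¬p is F. ✗
8: ◇◇◇¬p is F, ¬p is T. ✓
— 3 worlds.

1 and 3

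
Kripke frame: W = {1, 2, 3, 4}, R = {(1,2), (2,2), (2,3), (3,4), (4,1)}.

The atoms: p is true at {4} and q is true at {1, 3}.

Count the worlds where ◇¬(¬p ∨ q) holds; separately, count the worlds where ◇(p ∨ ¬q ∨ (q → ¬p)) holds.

For ◇¬(¬p ∨ q):
1: successors {2}; ¬(¬p ∨ q) there: 2:F. ✗
2: successors {2, 3}; ¬(¬p ∨ q) there: 2:F, 3:F. ✗
3: successors {4}; ¬(¬p ∨ q) there: 4:T. ✓
4: successors {1}; ¬(¬p ∨ q) there: 1:F. ✗
— 1 world.
For ◇(p ∨ ¬q ∨ (q → ¬p)):
1: successors {2}; p ∨ ¬q ∨ (q → ¬p) there: 2:T. ✓
2: successors {2, 3}; p ∨ ¬q ∨ (q → ¬p) there: 2:T, 3:T. ✓
3: successors {4}; p ∨ ¬q ∨ (q → ¬p) there: 4:T. ✓
4: successors {1}; p ∨ ¬q ∨ (q → ¬p) there: 1:T. ✓
— 4 worlds.

1 and 4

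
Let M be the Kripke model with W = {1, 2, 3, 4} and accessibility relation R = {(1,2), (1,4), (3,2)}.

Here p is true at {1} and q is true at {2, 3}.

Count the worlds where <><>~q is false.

4

1: successors {2, 4}; <>~q there: 2:F, 4:F. ✗
2: no successors, so <><>~q fails. ✗
3: successors {2}; <>~q there: 2:F. ✗
4: no successors, so <><>~q fails. ✗
Satisfying worlds: ∅.
So <><>~q fails at the other 4 worlds.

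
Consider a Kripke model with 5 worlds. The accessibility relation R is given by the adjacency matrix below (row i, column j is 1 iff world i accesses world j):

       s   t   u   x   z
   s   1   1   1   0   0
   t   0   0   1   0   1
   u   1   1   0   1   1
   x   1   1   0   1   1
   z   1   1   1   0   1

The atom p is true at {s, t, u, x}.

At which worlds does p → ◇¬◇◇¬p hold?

{z}

s: p is T, ◇¬◇◇¬p is F. ✗
t: p is T, ◇¬◇◇¬p is F. ✗
u: p is T, ◇¬◇◇¬p is F. ✗
x: p is T, ◇¬◇◇¬p is F. ✗
z: p is F, ◇¬◇◇¬p is F. ✓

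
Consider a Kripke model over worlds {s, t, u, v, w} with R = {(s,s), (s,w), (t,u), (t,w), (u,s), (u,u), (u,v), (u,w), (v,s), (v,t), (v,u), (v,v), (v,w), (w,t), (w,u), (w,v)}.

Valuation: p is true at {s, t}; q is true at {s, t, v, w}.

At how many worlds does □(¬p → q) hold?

1

s: successors {s, w}; ¬p → q there: s:T, w:T. ✓
t: successors {u, w}; ¬p → q there: u:F, w:T. ✗
u: successors {s, u, v, w}; ¬p → q there: s:T, u:F, v:T, w:T. ✗
v: successors {s, t, u, v, w}; ¬p → q there: s:T, t:T, u:F, v:T, w:T. ✗
w: successors {t, u, v}; ¬p → q there: t:T, u:F, v:T. ✗
Satisfying worlds: {s}.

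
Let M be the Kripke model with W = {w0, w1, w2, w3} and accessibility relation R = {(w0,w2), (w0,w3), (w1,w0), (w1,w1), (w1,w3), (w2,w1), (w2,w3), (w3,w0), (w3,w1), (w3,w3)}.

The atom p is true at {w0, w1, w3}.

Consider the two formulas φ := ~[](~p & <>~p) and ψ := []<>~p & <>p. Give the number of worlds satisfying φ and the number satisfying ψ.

For ~[](~p & <>~p):
w0: [](~p & <>~p) is F. ✓
w1: [](~p & <>~p) is F. ✓
w2: [](~p & <>~p) is F. ✓
w3: [](~p & <>~p) is F. ✓
— 4 worlds.
For []<>~p & <>p:
w0: []<>~p is F, <>p is T. ✗
w1: []<>~p is F, <>p is T. ✗
w2: []<>~p is F, <>p is T. ✗
w3: []<>~p is F, <>p is T. ✗
— 0 worlds.

4 and 0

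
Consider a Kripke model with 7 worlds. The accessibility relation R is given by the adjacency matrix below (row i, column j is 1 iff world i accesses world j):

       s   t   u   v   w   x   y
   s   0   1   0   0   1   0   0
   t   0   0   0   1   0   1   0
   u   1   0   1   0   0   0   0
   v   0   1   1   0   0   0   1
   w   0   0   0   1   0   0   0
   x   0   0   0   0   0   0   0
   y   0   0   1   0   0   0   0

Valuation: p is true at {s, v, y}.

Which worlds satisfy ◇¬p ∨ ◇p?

s: ◇¬p is T, ◇p is F. ✓
t: ◇¬p is T, ◇p is T. ✓
u: ◇¬p is T, ◇p is T. ✓
v: ◇¬p is T, ◇p is T. ✓
w: ◇¬p is F, ◇p is T. ✓
x: ◇¬p is F, ◇p is F. ✗
y: ◇¬p is T, ◇p is F. ✓

{s, t, u, v, w, y}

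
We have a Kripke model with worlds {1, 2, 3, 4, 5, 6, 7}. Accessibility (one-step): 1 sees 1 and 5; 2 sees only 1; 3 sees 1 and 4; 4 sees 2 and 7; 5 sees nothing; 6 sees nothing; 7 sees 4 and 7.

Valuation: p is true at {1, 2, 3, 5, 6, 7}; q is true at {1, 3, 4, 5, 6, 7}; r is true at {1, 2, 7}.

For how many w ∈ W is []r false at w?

1: successors {1, 5}; r there: 1:T, 5:F. ✗
2: successors {1}; r there: 1:T. ✓
3: successors {1, 4}; r there: 1:T, 4:F. ✗
4: successors {2, 7}; r there: 2:T, 7:T. ✓
5: no successors, so []r holds vacuously. ✓
6: no successors, so []r holds vacuously. ✓
7: successors {4, 7}; r there: 4:F, 7:T. ✗
Satisfying worlds: {2, 4, 5, 6}.
So []r fails at the other 3 worlds.

3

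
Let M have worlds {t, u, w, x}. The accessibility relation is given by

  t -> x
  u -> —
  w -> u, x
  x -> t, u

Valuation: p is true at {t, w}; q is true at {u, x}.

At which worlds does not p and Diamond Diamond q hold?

t: not p is F, Diamond Diamond q is T. ✗
u: not p is T, Diamond Diamond q is F. ✗
w: not p is F, Diamond Diamond q is T. ✗
x: not p is T, Diamond Diamond q is T. ✓

{x}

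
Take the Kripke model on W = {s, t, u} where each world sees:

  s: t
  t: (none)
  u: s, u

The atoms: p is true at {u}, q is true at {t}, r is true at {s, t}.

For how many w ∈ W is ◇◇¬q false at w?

2

s: successors {t}; ◇¬q there: t:F. ✗
t: no successors, so ◇◇¬q fails. ✗
u: successors {s, u}; ◇¬q there: s:F, u:T. ✓
Satisfying worlds: {u}.
So ◇◇¬q fails at the other 2 worlds.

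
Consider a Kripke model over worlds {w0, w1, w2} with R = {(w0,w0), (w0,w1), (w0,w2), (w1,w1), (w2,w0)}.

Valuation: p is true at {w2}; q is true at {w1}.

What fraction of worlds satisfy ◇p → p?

w0: ◇p is T, p is F. ✗
w1: ◇p is F, p is F. ✓
w2: ◇p is F, p is T. ✓
That's 2 of 3 worlds, so 2/3.

2/3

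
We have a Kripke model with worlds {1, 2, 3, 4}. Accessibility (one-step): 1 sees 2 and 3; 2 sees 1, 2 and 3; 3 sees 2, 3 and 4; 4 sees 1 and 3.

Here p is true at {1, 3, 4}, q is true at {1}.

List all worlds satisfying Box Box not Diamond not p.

1: successors {2, 3}; Box not Diamond not p there: 2:F, 3:F. ✗
2: successors {1, 2, 3}; Box not Diamond not p there: 1:F, 2:F, 3:F. ✗
3: successors {2, 3, 4}; Box not Diamond not p there: 2:F, 3:F, 4:F. ✗
4: successors {1, 3}; Box not Diamond not p there: 1:F, 3:F. ✗

∅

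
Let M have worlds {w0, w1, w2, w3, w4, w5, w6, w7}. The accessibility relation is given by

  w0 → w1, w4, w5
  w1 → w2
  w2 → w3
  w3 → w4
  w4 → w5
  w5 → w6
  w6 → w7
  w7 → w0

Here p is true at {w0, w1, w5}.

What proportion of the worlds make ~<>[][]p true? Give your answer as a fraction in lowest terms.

3/4

w0: <>[][]p is F. ✓
w1: <>[][]p is F. ✓
w2: <>[][]p is T. ✗
w3: <>[][]p is F. ✓
w4: <>[][]p is F. ✓
w5: <>[][]p is T. ✗
w6: <>[][]p is F. ✓
w7: <>[][]p is F. ✓
That's 6 of 8 worlds, so 6/8 = 3/4.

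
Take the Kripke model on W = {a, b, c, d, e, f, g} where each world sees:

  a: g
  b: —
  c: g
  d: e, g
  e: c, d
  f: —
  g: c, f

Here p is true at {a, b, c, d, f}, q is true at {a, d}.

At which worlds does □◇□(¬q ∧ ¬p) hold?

{a, b, c, d, f}

a: successors {g}; ◇□(¬q ∧ ¬p) there: g:T. ✓
b: no successors, so □◇□(¬q ∧ ¬p) holds vacuously. ✓
c: successors {g}; ◇□(¬q ∧ ¬p) there: g:T. ✓
d: successors {e, g}; ◇□(¬q ∧ ¬p) there: e:T, g:T. ✓
e: successors {c, d}; ◇□(¬q ∧ ¬p) there: c:F, d:F. ✗
f: no successors, so □◇□(¬q ∧ ¬p) holds vacuously. ✓
g: successors {c, f}; ◇□(¬q ∧ ¬p) there: c:F, f:F. ✗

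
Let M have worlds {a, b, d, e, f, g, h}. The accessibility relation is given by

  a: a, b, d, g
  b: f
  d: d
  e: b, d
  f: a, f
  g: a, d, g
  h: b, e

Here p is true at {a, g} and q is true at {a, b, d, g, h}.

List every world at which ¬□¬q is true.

{a, d, e, f, g, h}

a: □¬q is F. ✓
b: □¬q is T. ✗
d: □¬q is F. ✓
e: □¬q is F. ✓
f: □¬q is F. ✓
g: □¬q is F. ✓
h: □¬q is F. ✓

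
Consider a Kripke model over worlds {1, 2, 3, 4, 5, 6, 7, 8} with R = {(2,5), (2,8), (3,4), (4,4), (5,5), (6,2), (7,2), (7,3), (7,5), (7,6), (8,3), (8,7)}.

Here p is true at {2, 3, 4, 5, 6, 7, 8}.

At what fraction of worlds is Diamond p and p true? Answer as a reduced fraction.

1: Diamond p is F, p is F. ✗
2: Diamond p is T, p is T. ✓
3: Diamond p is T, p is T. ✓
4: Diamond p is T, p is T. ✓
5: Diamond p is T, p is T. ✓
6: Diamond p is T, p is T. ✓
7: Diamond p is T, p is T. ✓
8: Diamond p is T, p is T. ✓
That's 7 of 8 worlds, so 7/8.

7/8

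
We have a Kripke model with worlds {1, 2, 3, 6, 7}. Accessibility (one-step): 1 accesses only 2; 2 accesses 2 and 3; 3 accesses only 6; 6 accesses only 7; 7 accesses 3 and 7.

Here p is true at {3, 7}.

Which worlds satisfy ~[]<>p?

{2, 7}

1: []<>p is T. ✗
2: []<>p is F. ✓
3: []<>p is T. ✗
6: []<>p is T. ✗
7: []<>p is F. ✓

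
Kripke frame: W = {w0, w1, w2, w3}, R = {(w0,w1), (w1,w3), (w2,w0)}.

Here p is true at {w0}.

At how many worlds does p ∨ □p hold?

w0: p is T, □p is F. ✓
w1: p is F, □p is F. ✗
w2: p is F, □p is T. ✓
w3: p is F, □p is T. ✓
Satisfying worlds: {w0, w2, w3}.

3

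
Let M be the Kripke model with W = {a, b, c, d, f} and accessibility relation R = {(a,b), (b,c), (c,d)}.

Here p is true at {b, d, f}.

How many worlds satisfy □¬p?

3

a: successors {b}; ¬p there: b:F. ✗
b: successors {c}; ¬p there: c:T. ✓
c: successors {d}; ¬p there: d:F. ✗
d: no successors, so □¬p holds vacuously. ✓
f: no successors, so □¬p holds vacuously. ✓
Satisfying worlds: {b, d, f}.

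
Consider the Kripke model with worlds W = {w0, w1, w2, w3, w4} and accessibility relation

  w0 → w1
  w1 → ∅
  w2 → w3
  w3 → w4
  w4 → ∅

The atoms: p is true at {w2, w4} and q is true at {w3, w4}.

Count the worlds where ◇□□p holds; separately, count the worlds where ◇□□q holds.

3 and 3

For ◇□□p:
w0: successors {w1}; □□p there: w1:T. ✓
w1: no successors, so ◇□□p fails. ✗
w2: successors {w3}; □□p there: w3:T. ✓
w3: successors {w4}; □□p there: w4:T. ✓
w4: no successors, so ◇□□p fails. ✗
— 3 worlds.
For ◇□□q:
w0: successors {w1}; □□q there: w1:T. ✓
w1: no successors, so ◇□□q fails. ✗
w2: successors {w3}; □□q there: w3:T. ✓
w3: successors {w4}; □□q there: w4:T. ✓
w4: no successors, so ◇□□q fails. ✗
— 3 worlds.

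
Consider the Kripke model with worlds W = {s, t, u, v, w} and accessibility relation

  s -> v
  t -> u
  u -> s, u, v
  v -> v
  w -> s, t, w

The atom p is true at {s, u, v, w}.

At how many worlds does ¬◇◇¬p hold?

4

s: ◇◇¬p is F. ✓
t: ◇◇¬p is F. ✓
u: ◇◇¬p is F. ✓
v: ◇◇¬p is F. ✓
w: ◇◇¬p is T. ✗
Satisfying worlds: {s, t, u, v}.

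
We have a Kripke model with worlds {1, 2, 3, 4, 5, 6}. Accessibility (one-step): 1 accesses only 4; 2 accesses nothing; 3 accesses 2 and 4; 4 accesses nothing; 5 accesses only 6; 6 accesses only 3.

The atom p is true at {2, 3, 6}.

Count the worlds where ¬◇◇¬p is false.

1: ◇◇¬p is F. ✓
2: ◇◇¬p is F. ✓
3: ◇◇¬p is F. ✓
4: ◇◇¬p is F. ✓
5: ◇◇¬p is F. ✓
6: ◇◇¬p is T. ✗
Satisfying worlds: {1, 2, 3, 4, 5}.
So ¬◇◇¬p fails at the other 1 world.

1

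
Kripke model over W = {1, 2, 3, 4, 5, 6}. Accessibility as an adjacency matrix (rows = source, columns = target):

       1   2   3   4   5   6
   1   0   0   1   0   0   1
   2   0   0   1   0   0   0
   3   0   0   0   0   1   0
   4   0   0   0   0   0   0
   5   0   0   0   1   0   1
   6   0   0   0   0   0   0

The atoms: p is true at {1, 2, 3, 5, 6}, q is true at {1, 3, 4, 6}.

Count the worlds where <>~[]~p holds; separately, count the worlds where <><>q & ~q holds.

For <>~[]~p:
1: successors {3, 6}; ~[]~p there: 3:T, 6:F. ✓
2: successors {3}; ~[]~p there: 3:T. ✓
3: successors {5}; ~[]~p there: 5:T. ✓
4: no successors, so <>~[]~p fails. ✗
5: successors {4, 6}; ~[]~p there: 4:F, 6:F. ✗
6: no successors, so <>~[]~p fails. ✗
— 3 worlds.
For <><>q & ~q:
1: <><>q is F, ~q is F. ✗
2: <><>q is F, ~q is T. ✗
3: <><>q is T, ~q is F. ✗
4: <><>q is F, ~q is F. ✗
5: <><>q is F, ~q is T. ✗
6: <><>q is F, ~q is F. ✗
— 0 worlds.

3 and 0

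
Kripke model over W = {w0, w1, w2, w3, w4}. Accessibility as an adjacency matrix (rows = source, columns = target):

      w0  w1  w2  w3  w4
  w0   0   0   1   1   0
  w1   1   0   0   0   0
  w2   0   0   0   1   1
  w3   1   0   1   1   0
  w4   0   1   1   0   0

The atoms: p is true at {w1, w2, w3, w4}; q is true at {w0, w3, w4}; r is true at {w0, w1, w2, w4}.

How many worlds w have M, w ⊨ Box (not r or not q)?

2

w0: successors {w2, w3}; not r or not q there: w2:T, w3:T. ✓
w1: successors {w0}; not r or not q there: w0:F. ✗
w2: successors {w3, w4}; not r or not q there: w3:T, w4:F. ✗
w3: successors {w0, w2, w3}; not r or not q there: w0:F, w2:T, w3:T. ✗
w4: successors {w1, w2}; not r or not q there: w1:T, w2:T. ✓
Satisfying worlds: {w0, w4}.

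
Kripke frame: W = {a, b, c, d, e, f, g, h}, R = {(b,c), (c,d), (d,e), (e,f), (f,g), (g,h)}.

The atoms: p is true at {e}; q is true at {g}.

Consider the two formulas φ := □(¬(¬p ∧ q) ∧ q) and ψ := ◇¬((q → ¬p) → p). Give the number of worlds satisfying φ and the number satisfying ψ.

2 and 5

For □(¬(¬p ∧ q) ∧ q):
a: no successors, so □(¬(¬p ∧ q) ∧ q) holds vacuously. ✓
b: successors {c}; ¬(¬p ∧ q) ∧ q there: c:F. ✗
c: successors {d}; ¬(¬p ∧ q) ∧ q there: d:F. ✗
d: successors {e}; ¬(¬p ∧ q) ∧ q there: e:F. ✗
e: successors {f}; ¬(¬p ∧ q) ∧ q there: f:F. ✗
f: successors {g}; ¬(¬p ∧ q) ∧ q there: g:F. ✗
g: successors {h}; ¬(¬p ∧ q) ∧ q there: h:F. ✗
h: no successors, so □(¬(¬p ∧ q) ∧ q) holds vacuously. ✓
— 2 worlds.
For ◇¬((q → ¬p) → p):
a: no successors, so ◇¬((q → ¬p) → p) fails. ✗
b: successors {c}; ¬((q → ¬p) → p) there: c:T. ✓
c: successors {d}; ¬((q → ¬p) → p) there: d:T. ✓
d: successors {e}; ¬((q → ¬p) → p) there: e:F. ✗
e: successors {f}; ¬((q → ¬p) → p) there: f:T. ✓
f: successors {g}; ¬((q → ¬p) → p) there: g:T. ✓
g: successors {h}; ¬((q → ¬p) → p) there: h:T. ✓
h: no successors, so ◇¬((q → ¬p) → p) fails. ✗
— 5 worlds.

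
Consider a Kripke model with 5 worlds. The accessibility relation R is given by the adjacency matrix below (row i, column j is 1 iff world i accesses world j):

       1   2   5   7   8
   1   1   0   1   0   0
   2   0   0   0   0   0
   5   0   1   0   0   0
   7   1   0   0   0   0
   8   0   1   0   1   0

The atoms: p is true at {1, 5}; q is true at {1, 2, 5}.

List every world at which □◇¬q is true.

1: successors {1, 5}; ◇¬q there: 1:F, 5:F. ✗
2: no successors, so □◇¬q holds vacuously. ✓
5: successors {2}; ◇¬q there: 2:F. ✗
7: successors {1}; ◇¬q there: 1:F. ✗
8: successors {2, 7}; ◇¬q there: 2:F, 7:F. ✗

{2}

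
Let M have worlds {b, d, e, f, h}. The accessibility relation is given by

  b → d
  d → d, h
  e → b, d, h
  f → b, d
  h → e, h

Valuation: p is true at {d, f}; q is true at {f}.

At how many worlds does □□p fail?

b: successors {d}; □p there: d:F. ✗
d: successors {d, h}; □p there: d:F, h:F. ✗
e: successors {b, d, h}; □p there: b:T, d:F, h:F. ✗
f: successors {b, d}; □p there: b:T, d:F. ✗
h: successors {e, h}; □p there: e:F, h:F. ✗
Satisfying worlds: ∅.
So □□p fails at the other 5 worlds.

5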